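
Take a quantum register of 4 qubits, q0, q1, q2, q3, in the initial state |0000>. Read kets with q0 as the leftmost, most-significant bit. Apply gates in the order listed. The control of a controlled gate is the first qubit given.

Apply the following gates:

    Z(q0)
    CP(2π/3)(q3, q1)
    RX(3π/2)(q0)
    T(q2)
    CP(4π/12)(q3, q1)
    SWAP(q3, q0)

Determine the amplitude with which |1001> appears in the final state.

|1001> carries amplitude 0 in the final state.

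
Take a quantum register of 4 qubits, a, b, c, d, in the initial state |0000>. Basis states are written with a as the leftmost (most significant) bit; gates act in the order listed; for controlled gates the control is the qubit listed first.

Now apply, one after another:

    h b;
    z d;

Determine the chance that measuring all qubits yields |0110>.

A full measurement returns |0110> with probability 0.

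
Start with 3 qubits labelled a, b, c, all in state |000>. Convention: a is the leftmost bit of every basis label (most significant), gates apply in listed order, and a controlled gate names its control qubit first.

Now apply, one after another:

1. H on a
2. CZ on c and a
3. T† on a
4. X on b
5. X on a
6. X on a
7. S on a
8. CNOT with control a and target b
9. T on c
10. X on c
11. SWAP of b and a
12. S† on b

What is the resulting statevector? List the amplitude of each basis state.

The final amplitudes are -sqrt(2)*exp(3*I*pi/4)/2 on |011>, sqrt(2)/2 on |101>, and 0 on every other basis state. Key observation: the block from step 5 through step 6 cancels to the identity and can be dropped.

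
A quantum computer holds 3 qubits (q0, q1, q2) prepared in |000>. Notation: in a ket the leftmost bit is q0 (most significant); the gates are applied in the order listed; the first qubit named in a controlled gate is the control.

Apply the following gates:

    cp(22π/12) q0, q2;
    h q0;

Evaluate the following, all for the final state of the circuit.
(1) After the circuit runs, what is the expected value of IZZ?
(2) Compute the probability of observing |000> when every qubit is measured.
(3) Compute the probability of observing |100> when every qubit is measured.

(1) The observable IZZ averages to 1.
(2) Outcome |000> occurs with probability 1/2.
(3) Outcome |100> occurs with probability 1/2.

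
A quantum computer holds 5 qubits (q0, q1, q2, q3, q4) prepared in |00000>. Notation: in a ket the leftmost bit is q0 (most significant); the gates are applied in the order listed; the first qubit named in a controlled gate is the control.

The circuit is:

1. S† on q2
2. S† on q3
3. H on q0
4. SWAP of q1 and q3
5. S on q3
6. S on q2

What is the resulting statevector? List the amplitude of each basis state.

The resulting statevector has amplitude sqrt(2)/2 on |00000>, sqrt(2)/2 on |10000>, and 0 on every other basis state.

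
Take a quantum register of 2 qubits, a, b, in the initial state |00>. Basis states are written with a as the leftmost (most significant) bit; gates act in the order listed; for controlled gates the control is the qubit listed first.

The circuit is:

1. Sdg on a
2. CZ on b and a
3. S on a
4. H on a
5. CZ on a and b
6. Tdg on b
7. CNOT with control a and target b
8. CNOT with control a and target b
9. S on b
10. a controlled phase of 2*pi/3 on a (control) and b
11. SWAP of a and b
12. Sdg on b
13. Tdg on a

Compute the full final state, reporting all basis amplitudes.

The final amplitudes are sqrt(2)/2 on |00>, -sqrt(2)*I/2 on |01>, 0 on |10>, 0 on |11>. Key observation: the block from step 7 through step 8 cancels to the identity and can be dropped.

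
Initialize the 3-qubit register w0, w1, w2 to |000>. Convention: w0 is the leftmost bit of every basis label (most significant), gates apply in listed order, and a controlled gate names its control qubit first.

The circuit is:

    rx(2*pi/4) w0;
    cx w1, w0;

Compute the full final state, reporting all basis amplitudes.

The resulting statevector has amplitude sqrt(2)/2 on |000>, -sqrt(2)*I/2 on |100>, and 0 on every other basis state.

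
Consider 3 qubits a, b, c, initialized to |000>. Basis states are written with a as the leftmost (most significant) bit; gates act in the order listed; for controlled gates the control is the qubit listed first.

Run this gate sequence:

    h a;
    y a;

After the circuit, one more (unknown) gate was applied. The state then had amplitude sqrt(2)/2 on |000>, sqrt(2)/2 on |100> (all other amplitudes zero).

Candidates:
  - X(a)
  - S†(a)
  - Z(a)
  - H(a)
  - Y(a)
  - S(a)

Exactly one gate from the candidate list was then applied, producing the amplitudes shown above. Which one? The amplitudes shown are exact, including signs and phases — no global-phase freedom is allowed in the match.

It was Y(a) that produced the state shown.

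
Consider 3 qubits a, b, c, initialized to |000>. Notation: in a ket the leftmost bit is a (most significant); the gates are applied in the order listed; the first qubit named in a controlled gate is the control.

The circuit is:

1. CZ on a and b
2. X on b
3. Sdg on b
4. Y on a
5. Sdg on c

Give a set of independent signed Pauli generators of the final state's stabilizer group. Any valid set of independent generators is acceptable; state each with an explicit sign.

One valid set of independent stabilizer generators is -ZII, -IZI, +IIZ (any independent generating set of the same group is equally correct).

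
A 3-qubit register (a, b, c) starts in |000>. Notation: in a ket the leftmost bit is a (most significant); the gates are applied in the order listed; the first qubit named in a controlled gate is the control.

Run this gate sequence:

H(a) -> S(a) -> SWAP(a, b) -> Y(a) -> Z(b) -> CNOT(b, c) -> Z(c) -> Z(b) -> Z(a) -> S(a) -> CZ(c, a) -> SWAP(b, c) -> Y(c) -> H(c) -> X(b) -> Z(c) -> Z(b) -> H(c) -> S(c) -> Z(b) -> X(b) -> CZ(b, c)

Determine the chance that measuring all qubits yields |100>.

Outcome |100> occurs with probability 1/2.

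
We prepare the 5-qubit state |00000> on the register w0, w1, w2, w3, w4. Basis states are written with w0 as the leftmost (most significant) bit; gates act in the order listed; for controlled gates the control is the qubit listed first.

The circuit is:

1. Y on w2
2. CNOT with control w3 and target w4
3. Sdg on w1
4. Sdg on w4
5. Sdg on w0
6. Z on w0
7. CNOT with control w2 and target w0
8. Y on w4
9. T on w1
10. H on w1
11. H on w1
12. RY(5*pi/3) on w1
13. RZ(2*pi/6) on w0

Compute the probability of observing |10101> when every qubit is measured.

The probability of measuring |10101> is 3/4. Key observation: the block from step 10 through step 11 cancels to the identity and can be dropped.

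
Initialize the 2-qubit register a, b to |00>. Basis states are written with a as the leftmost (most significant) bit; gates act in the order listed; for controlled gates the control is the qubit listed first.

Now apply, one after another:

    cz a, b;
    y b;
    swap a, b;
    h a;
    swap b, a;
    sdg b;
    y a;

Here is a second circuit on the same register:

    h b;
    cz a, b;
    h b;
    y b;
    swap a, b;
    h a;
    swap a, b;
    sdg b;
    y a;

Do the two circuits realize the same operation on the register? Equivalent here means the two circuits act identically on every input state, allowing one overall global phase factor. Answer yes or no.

No, they are not equivalent — no single phase factor reconciles the two unitaries.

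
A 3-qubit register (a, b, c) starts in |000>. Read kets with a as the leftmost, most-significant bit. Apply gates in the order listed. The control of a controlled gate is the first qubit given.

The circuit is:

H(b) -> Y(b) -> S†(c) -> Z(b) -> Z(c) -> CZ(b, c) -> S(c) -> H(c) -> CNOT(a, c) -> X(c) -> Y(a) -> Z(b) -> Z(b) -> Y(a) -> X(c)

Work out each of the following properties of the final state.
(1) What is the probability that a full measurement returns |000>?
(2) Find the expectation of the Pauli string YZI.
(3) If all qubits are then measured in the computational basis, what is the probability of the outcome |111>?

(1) A full measurement returns |000> with probability 1/4.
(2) The observable YZI averages to 0.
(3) A full measurement returns |111> with probability 0.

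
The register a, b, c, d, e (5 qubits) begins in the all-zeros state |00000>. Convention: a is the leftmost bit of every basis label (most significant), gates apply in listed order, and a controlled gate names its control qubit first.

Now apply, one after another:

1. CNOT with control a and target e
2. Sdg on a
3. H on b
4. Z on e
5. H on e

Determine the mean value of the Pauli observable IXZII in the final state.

In the final state, IXZII has expectation 1.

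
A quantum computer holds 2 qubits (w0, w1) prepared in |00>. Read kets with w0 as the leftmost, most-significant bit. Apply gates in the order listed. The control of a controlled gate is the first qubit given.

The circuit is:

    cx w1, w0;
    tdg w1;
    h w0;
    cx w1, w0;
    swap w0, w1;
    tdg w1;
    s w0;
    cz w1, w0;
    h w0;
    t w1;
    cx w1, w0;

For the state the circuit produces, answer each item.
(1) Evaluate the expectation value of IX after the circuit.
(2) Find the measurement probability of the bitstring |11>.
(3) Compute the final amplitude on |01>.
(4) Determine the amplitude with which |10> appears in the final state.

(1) The expectation value of IX is 1.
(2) A full measurement returns |11> with probability 1/4.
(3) |01> carries amplitude 1/2 in the final state.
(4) |10> carries amplitude 1/2 in the final state.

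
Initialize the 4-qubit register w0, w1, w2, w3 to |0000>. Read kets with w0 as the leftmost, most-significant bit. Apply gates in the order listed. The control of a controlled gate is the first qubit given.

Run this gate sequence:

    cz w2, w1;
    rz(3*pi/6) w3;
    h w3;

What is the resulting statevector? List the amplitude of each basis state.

The resulting statevector has amplitude -sqrt(2)*exp(3*I*pi/4)/2 on |0000>, -sqrt(2)*exp(3*I*pi/4)/2 on |0001>, and 0 on every other basis state.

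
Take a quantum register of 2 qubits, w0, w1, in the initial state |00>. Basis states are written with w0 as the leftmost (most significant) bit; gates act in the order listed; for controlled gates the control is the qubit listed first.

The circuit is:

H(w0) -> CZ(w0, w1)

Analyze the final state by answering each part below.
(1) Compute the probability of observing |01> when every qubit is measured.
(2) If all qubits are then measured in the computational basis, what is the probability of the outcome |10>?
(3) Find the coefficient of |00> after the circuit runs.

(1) A full measurement returns |01> with probability 0.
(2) The probability of measuring |10> is 1/2.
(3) |00> carries amplitude sqrt(2)/2 in the final state.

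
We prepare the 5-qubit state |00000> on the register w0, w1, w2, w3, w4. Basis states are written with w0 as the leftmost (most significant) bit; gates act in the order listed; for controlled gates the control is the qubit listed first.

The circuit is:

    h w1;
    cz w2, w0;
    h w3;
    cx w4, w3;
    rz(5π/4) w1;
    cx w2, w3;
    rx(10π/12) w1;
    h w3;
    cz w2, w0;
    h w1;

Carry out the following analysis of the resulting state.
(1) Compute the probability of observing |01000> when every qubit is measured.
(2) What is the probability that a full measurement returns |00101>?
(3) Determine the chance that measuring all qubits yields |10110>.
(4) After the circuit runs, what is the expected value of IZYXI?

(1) Outcome |01000> occurs with probability sqrt(2)/4 + 1/2.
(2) A full measurement returns |00101> with probability 0.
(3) A full measurement returns |10110> with probability 0.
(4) In the final state, IZYXI has expectation 0.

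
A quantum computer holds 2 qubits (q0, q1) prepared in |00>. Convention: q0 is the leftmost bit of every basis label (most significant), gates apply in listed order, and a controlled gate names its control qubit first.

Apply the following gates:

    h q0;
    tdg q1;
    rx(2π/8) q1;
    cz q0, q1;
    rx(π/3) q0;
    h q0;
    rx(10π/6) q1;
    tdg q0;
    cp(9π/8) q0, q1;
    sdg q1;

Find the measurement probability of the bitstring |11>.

Outcome |11> occurs with probability 3/8 - 3*sqrt(2)/16.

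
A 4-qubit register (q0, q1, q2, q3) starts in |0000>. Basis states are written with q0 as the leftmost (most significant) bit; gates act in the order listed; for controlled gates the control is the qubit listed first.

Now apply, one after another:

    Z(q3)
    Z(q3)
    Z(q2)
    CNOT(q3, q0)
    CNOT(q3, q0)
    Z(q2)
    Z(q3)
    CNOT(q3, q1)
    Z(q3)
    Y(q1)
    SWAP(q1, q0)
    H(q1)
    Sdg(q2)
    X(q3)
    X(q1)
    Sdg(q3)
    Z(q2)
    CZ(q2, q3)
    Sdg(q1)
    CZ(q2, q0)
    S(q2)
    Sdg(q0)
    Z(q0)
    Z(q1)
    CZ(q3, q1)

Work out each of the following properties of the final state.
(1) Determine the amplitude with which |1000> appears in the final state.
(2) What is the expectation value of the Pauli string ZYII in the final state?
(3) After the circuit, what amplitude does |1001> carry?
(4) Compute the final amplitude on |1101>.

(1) |1000> carries amplitude 0 in the final state. Key observation: the block from step 2 through step 7 cancels to the identity and can be dropped.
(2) The observable ZYII averages to 1.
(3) |1001> carries amplitude sqrt(2)*I/2 in the final state.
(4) The final state's coefficient on |1101> equals sqrt(2)/2.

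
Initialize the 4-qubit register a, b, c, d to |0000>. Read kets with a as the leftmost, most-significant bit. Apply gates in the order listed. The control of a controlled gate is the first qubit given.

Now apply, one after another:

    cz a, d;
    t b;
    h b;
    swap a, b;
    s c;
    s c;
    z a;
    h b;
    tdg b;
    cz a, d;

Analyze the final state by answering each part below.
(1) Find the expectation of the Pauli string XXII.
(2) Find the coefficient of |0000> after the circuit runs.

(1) The expectation value of XXII is -sqrt(2)/2.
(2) The final state's coefficient on |0000> equals 1/2.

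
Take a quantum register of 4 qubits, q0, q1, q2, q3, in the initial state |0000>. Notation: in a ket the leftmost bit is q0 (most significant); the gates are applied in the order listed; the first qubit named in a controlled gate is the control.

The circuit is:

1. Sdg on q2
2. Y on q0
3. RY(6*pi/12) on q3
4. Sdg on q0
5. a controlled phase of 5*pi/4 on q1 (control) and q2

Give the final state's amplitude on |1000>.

The amplitude on |1000> is sqrt(2)/2.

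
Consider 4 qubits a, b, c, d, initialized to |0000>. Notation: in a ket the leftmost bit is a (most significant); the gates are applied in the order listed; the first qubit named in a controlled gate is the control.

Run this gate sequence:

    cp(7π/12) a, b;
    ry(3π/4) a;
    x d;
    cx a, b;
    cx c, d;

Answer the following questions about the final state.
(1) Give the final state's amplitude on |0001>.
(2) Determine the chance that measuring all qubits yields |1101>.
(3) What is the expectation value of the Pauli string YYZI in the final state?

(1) The amplitude on |0001> is sqrt(2 - sqrt(2))/2.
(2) Outcome |1101> occurs with probability sqrt(2)/4 + 1/2.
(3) The expectation value of YYZI is -sqrt(2)/2.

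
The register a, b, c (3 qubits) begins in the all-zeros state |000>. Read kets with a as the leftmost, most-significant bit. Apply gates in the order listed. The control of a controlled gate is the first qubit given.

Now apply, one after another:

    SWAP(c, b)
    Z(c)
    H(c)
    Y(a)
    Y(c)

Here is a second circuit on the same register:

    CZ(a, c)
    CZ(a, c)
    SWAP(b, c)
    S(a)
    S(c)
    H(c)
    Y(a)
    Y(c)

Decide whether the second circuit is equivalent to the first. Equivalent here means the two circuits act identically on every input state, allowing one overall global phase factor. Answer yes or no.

No — the two circuits implement different unitaries, even allowing a global phase.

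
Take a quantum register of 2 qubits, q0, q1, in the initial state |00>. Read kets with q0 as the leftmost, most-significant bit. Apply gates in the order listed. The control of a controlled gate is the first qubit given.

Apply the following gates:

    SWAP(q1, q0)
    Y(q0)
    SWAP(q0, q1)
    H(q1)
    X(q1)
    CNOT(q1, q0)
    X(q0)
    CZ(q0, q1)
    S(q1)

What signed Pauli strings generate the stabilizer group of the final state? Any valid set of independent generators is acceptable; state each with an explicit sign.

The stabilizer group can be generated by -XY, -ZZ, among other valid generating sets.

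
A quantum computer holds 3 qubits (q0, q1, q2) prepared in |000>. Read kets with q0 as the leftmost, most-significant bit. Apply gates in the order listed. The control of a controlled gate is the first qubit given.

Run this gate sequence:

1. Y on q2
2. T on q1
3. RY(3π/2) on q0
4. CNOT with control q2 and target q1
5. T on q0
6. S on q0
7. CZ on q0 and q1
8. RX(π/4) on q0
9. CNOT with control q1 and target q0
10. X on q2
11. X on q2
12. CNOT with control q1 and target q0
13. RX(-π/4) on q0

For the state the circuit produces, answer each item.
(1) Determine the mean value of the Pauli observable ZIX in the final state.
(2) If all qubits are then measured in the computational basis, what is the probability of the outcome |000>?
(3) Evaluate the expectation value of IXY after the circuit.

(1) In the final state, ZIX has expectation 0. Key observation: the block from step 8 through step 13 cancels to the identity and can be dropped.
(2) Outcome |000> occurs with probability 0.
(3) The observable IXY averages to 0.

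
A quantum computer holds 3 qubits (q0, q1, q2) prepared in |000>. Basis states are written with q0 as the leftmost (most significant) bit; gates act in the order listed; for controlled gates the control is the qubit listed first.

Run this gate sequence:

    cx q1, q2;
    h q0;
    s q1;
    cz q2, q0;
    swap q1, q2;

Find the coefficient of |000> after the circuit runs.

The final state's coefficient on |000> equals sqrt(2)/2.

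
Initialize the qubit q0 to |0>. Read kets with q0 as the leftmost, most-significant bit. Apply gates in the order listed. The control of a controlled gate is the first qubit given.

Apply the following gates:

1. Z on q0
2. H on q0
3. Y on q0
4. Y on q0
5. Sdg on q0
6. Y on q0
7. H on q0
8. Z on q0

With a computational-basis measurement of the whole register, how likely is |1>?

A full measurement returns |1> with probability 1/2.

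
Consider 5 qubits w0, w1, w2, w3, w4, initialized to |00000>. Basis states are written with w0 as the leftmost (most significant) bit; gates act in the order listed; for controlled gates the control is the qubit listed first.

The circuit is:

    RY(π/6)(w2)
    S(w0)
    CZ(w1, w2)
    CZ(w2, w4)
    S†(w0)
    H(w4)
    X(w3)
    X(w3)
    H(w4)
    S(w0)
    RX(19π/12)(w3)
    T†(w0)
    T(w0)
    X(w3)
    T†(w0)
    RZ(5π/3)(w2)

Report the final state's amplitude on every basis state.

The resulting statevector has amplitude (-sqrt(12 - 6*sqrt(2))/16 - sqrt(4 - 2*sqrt(2))/16 + sqrt(6*sqrt(2) + 12)/16 + 3*sqrt(2*sqrt(2) + 4)/16)*exp(2*I*pi/3) on |00000>, (sqrt(12 - 6*sqrt(2))/16 + sqrt(2*sqrt(2) + 4)/16 + 3*sqrt(4 - 2*sqrt(2))/16 + sqrt(6*sqrt(2) + 12)/16)*exp(I*pi/6) on |00010>, (-sqrt(6*sqrt(2) + 12)/16 - sqrt(12 - 6*sqrt(2))/16 + sqrt(4 - 2*sqrt(2))/16 + 3*sqrt(2*sqrt(2) + 4)/16)*exp(I*pi/3) on |00100>, (-sqrt(6*sqrt(2) + 12)/16 - 3*sqrt(4 - 2*sqrt(2))/16 + sqrt(12 - 6*sqrt(2))/16 + sqrt(2*sqrt(2) + 4)/16)*exp(5*I*pi/6) on |00110>, and 0 on every other basis state.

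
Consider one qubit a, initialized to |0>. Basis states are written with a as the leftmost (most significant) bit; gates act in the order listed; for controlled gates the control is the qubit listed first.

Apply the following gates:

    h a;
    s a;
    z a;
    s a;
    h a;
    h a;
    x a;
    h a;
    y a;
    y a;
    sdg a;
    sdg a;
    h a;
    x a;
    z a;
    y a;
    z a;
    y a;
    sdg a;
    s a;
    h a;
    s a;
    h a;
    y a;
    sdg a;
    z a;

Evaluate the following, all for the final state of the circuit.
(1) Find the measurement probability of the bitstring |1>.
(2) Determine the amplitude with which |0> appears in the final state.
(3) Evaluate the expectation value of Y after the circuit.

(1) A full measurement returns |1> with probability 1/2.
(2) The amplitude on |0> is sqrt(2)*I/2.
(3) The observable Y averages to -1.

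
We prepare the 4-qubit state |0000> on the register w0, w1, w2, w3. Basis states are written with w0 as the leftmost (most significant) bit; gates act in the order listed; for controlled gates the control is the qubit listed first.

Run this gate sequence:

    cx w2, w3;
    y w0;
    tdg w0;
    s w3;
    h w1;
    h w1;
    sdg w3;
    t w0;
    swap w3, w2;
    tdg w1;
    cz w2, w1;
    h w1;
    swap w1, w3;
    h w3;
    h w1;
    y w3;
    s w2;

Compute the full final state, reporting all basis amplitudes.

The final amplitudes are -sqrt(2)/2 on |1001>, -sqrt(2)/2 on |1101>, and 0 on every other basis state. Key observation: the block from step 3 through step 8 cancels to the identity and can be dropped.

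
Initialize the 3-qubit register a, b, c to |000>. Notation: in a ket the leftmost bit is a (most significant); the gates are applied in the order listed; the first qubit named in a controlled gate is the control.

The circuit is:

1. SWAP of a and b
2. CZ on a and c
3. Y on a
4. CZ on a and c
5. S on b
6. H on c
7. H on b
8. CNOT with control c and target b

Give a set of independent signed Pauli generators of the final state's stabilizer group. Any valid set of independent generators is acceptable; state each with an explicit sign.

One valid set of independent stabilizer generators is +IXI, +IIX, -ZII (any independent generating set of the same group is equally correct).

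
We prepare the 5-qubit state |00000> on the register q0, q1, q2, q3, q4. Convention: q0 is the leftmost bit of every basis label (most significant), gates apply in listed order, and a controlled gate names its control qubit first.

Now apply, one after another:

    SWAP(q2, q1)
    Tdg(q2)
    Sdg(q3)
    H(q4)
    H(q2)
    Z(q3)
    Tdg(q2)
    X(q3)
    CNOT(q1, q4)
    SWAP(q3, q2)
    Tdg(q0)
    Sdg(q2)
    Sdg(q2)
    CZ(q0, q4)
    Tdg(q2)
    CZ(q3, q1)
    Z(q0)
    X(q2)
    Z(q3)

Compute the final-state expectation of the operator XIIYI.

The observable XIIYI averages to 0.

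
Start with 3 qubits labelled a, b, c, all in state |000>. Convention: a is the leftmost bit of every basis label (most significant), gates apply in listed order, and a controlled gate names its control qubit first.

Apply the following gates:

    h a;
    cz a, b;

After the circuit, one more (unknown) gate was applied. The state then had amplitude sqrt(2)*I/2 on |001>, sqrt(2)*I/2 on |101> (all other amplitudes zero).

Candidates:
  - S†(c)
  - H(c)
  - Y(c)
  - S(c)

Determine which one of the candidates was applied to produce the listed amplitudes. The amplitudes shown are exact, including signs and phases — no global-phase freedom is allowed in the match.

It was Y(c) that produced the state shown.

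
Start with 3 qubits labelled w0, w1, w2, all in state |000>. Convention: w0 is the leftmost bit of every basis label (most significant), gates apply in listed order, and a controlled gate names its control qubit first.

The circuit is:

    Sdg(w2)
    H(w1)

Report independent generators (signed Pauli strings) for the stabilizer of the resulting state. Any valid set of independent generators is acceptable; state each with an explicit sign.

The stabilizer group can be generated by +IXI, +ZII, +IIZ, among other valid generating sets.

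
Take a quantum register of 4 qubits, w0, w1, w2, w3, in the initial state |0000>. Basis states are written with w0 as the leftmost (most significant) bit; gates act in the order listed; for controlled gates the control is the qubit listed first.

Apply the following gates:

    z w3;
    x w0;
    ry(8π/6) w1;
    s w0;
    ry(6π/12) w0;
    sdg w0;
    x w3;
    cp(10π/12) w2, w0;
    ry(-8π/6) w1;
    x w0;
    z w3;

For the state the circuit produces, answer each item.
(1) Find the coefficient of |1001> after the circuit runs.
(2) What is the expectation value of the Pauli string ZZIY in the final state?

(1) |1001> carries amplitude sqrt(2)*I/2 in the final state.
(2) The expectation value of ZZIY is 0.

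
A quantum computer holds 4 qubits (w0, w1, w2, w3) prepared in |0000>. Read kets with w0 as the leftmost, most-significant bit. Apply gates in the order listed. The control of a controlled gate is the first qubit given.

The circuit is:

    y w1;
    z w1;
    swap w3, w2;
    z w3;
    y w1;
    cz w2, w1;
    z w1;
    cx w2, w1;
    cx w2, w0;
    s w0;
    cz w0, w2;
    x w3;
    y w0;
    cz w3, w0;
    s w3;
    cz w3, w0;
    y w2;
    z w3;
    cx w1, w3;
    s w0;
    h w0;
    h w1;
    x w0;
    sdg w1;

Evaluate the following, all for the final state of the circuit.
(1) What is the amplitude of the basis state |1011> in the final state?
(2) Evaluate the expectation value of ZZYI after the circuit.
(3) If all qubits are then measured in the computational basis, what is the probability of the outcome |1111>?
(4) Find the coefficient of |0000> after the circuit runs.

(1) |1011> carries amplitude 1/2 in the final state.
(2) The observable ZZYI averages to 0.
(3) A full measurement returns |1111> with probability 1/4.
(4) The amplitude on |0000> is 0.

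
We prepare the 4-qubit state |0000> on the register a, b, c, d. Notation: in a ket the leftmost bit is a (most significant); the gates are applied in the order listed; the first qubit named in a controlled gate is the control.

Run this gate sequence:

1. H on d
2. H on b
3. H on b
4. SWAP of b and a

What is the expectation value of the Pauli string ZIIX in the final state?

The observable ZIIX averages to 1. Key observation: gates 2-3 undo each other exactly, leaving only the rest of the circuit to track.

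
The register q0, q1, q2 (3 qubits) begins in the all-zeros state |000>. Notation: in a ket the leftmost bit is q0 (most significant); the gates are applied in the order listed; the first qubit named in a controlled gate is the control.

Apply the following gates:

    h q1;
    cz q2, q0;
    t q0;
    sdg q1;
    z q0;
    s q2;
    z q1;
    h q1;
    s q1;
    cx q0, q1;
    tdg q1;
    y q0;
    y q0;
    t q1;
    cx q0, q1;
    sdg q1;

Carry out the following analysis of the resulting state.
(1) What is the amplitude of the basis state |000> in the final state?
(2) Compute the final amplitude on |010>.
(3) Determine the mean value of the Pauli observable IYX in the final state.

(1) The final state's coefficient on |000> equals 1/2 + I/2. Key observation: the block from step 9 through step 16 cancels to the identity and can be dropped.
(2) |010> carries amplitude 1/2 - I/2 in the final state.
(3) The observable IYX averages to 0.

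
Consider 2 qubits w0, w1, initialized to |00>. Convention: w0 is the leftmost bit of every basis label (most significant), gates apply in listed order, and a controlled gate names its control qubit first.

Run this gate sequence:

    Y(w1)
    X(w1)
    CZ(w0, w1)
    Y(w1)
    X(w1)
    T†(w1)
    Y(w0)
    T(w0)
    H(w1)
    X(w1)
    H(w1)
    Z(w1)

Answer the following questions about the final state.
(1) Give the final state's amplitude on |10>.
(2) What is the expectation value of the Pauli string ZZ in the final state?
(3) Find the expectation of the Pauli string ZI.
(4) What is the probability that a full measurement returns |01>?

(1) |10> carries amplitude -exp(3*I*pi/4) in the final state. Key observation: steps 9-12 multiply out to the identity, so the circuit reduces to the remaining gates.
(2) The observable ZZ averages to -1.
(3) The observable ZI averages to -1.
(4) A full measurement returns |01> with probability 0.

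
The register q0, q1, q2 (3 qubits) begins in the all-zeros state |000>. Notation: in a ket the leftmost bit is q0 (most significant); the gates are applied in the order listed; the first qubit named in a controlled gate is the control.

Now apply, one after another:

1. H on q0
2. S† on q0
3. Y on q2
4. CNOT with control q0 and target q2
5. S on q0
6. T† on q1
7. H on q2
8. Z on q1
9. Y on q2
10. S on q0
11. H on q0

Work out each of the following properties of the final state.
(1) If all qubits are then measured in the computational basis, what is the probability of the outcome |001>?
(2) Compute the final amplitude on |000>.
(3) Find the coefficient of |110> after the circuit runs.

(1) A full measurement returns |001> with probability 1/4.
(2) The final state's coefficient on |000> equals sqrt(2)*(-1 + I)/4.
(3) The amplitude on |110> is 0.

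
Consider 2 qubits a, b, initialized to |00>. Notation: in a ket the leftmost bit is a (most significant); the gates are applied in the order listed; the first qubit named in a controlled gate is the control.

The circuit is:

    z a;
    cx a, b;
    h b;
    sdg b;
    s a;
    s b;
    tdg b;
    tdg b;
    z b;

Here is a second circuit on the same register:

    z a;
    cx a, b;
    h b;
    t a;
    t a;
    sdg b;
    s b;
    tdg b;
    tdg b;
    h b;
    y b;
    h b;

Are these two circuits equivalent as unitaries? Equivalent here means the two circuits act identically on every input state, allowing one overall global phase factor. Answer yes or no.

No, they are not equivalent — no single phase factor reconciles the two unitaries.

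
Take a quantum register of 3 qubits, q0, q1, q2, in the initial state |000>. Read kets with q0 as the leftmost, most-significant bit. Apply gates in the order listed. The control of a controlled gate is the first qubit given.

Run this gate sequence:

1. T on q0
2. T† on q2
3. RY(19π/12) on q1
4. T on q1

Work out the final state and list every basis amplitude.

After the circuit, the state carries amplitude -sqrt(sqrt(2) + 2)/4 - sqrt(6 - 3*sqrt(2))/4 on |000>, (-sqrt(2 - sqrt(2))/4 + sqrt(3*sqrt(2) + 6)/4)*exp(I*pi/4) on |010>, and 0 on every other basis state.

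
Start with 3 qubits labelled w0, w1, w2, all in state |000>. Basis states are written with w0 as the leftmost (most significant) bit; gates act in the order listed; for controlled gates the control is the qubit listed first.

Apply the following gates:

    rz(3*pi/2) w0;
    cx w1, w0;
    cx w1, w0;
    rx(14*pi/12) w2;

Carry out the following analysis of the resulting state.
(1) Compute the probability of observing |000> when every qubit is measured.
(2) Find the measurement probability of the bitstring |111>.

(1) Outcome |000> occurs with probability 1/2 - sqrt(3)/4. Key observation: gates 2-3 undo each other exactly, leaving only the rest of the circuit to track.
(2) The probability of measuring |111> is 0.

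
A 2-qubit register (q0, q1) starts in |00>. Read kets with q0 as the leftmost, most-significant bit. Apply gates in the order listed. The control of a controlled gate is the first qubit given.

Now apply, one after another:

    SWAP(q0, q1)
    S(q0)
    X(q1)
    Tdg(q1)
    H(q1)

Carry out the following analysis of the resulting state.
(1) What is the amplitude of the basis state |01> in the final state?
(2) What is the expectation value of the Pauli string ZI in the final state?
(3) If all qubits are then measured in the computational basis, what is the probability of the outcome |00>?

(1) The final state's coefficient on |01> equals sqrt(2)*exp(3*I*pi/4)/2.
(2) In the final state, ZI has expectation 1.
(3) Outcome |00> occurs with probability 1/2.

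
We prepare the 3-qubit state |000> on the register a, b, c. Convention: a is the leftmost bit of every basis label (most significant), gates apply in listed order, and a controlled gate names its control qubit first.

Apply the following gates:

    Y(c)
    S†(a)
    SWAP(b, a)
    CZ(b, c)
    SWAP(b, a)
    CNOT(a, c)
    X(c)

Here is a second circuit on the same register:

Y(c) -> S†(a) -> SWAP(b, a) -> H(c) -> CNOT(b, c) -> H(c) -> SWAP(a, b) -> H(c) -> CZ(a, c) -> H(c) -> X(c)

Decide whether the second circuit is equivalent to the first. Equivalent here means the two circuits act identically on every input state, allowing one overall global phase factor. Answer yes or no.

Yes: on every input state the two circuits agree up to one overall phase factor.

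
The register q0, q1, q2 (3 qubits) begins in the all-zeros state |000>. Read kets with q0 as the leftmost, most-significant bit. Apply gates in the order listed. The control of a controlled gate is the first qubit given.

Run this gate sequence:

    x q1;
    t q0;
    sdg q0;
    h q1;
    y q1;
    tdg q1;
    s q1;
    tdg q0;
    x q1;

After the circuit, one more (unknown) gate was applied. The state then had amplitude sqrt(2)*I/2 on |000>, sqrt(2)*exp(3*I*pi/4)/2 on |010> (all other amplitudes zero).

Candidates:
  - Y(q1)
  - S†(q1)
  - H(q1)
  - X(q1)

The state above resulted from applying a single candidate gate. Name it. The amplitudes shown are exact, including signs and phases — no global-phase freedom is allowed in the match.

It was X(q1) that produced the state shown.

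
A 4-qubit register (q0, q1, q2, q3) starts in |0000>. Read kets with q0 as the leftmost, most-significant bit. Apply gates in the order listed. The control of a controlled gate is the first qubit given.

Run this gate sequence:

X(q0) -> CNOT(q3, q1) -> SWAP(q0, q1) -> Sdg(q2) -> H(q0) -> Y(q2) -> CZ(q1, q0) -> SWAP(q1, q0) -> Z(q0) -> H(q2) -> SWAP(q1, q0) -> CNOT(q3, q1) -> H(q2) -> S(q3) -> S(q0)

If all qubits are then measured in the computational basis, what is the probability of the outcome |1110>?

Outcome |1110> occurs with probability 1/2.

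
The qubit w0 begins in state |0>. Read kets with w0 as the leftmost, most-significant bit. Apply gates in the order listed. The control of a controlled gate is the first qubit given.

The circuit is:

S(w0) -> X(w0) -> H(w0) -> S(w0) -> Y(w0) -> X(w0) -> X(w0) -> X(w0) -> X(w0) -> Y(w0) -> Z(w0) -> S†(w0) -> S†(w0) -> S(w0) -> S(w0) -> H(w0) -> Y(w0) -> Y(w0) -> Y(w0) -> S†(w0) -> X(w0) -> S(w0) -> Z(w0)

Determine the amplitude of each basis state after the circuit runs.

The resulting statevector has amplitude 1/2 + I/2 on |0>, -1/2 + I/2 on |1>.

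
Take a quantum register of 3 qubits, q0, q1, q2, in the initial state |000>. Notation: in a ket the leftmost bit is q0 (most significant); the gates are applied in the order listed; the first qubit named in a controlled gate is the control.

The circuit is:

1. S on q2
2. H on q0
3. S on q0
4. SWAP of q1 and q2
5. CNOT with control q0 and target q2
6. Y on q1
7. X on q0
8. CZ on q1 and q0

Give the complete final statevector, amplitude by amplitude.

The final amplitudes are -sqrt(2)/2 on |011>, -sqrt(2)*I/2 on |110>, and 0 on every other basis state.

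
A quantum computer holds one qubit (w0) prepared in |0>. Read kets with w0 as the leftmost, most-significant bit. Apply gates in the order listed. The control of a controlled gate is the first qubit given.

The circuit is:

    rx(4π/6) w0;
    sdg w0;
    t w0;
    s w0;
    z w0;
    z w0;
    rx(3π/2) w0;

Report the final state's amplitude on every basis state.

After the circuit, the state carries amplitude -sqrt(2)/4 - sqrt(6)*exp(I*pi/4)/4 on |0>, -sqrt(2)*I/4 + sqrt(6)*exp(3*I*pi/4)/4 on |1>.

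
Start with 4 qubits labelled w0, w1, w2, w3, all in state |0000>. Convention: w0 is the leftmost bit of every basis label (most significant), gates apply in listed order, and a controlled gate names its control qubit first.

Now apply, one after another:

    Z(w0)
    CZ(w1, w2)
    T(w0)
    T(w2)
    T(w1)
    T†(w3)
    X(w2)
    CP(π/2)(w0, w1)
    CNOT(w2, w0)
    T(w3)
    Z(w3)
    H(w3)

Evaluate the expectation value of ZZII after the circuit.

The expectation value of ZZII is -1.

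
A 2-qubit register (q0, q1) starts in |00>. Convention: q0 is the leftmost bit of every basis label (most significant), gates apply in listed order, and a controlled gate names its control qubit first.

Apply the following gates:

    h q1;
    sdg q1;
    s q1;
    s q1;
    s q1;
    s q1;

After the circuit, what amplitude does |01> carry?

The final state's coefficient on |01> equals -sqrt(2)*I/2. Key observation: gates 3-6 undo each other exactly, leaving only the rest of the circuit to track.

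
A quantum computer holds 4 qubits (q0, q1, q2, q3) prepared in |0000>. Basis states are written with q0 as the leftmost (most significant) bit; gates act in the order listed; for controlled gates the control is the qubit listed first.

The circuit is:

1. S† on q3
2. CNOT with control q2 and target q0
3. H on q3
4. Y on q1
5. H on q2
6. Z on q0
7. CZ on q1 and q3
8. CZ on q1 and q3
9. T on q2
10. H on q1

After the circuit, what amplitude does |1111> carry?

The amplitude on |1111> is 0.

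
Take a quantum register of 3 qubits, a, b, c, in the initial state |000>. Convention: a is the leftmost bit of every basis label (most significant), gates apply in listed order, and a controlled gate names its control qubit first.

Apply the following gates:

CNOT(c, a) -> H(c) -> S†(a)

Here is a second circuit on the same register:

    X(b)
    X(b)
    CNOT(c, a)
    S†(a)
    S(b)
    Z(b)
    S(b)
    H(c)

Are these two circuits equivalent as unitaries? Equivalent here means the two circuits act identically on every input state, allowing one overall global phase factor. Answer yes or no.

Yes, they are equivalent — the unitaries differ by at most a global phase.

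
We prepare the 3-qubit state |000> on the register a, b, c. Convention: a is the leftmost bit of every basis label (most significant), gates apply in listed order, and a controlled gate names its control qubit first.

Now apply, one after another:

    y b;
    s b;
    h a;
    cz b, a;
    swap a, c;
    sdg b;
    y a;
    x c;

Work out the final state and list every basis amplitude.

The final amplitudes are sqrt(2)/2 on |110>, -sqrt(2)/2 on |111>, and 0 on every other basis state.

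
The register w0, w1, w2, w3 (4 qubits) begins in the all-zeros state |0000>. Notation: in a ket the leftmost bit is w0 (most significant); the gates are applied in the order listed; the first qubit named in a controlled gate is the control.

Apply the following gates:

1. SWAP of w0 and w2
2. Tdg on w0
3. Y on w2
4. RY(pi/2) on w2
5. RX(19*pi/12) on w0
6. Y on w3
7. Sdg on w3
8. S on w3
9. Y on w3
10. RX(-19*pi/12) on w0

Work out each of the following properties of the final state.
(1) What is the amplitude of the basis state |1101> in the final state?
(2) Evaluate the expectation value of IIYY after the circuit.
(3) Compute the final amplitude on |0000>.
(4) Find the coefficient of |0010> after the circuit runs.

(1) The amplitude on |1101> is 0. Key observation: the block from step 5 through step 10 cancels to the identity and can be dropped.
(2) The expectation value of IIYY is 0.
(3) The amplitude on |0000> is -sqrt(2)*I/2.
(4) |0010> carries amplitude sqrt(2)*I/2 in the final state.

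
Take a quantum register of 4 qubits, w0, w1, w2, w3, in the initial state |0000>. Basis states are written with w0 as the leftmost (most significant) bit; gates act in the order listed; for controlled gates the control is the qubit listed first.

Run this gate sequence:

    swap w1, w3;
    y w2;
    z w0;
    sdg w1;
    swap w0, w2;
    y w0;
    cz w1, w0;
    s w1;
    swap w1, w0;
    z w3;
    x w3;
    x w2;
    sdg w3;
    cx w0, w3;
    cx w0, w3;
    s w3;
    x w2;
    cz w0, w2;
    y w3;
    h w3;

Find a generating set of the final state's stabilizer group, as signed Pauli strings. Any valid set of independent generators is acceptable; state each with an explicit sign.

One valid set of independent stabilizer generators is +IIIX, +ZIII, +IZII, +IIZI (any independent generating set of the same group is equally correct). Key observation: steps 12-17 multiply out to the identity, so the circuit reduces to the remaining gates.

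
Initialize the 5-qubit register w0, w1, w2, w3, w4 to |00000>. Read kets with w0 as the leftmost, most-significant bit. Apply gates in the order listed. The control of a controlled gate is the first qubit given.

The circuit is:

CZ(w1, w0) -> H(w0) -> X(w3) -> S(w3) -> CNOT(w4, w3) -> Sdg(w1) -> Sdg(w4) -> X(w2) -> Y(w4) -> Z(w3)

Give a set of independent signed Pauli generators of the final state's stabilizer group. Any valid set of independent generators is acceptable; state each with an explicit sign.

The final state is stabilized by the group generated by +XIIII, +IZIII, -IIZII, -IIIZI, -IIIIZ; other independent generating sets are equally valid.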